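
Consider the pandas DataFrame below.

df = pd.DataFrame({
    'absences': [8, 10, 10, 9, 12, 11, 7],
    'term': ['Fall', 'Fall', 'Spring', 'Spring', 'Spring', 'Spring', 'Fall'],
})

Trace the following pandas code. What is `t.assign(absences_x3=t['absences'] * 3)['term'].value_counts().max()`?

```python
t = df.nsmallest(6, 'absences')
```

take 6 rows with smallest absences:
   absences    term
6         7    Fall
0         8    Fall
3         9  Spring
1        10    Fall
2        10  Spring
5        11  Spring
add column absences_x3 = t['absences'] * 3:
   absences    term  absences_x3
6         7    Fall           21
0         8    Fall           24
3         9  Spring           27
1        10    Fall           30
2        10  Spring           30
5        11  Spring           33
value_counts of term:
term
Fall      3
Spring    3
Name: count, dtype: int64
Hence 3.

3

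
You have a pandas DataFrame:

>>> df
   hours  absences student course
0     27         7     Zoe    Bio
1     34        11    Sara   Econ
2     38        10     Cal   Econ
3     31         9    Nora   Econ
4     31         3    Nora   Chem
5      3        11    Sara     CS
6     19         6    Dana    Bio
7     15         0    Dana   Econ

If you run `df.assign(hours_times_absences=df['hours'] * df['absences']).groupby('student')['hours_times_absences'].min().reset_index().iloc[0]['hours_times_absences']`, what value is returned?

add column hours_times_absences = df['hours'] * df['absences']:
   hours  absences student course  hours_times_absences
0     27         7     Zoe    Bio                   189
1     34        11    Sara   Econ                   374
2     38        10     Cal   Econ                   380
3     31         9    Nora   Econ                   279
4     31         3    Nora   Chem                    93
5      3        11    Sara     CS                    33
6     19         6    Dana    Bio                   114
7     15         0    Dana   Econ                     0
group by student, min of hours_times_absences:
student
Cal     380
Dana      0
Nora     93
Sara     33
Zoe     189
Name: hours_times_absences, dtype: int64
reset_index():
  student  hours_times_absences
0     Cal                   380
1    Dana                     0
2    Nora                    93
3    Sara                    33
4     Zoe                   189
Then the value at position 0, column 'hours_times_absences': 380

380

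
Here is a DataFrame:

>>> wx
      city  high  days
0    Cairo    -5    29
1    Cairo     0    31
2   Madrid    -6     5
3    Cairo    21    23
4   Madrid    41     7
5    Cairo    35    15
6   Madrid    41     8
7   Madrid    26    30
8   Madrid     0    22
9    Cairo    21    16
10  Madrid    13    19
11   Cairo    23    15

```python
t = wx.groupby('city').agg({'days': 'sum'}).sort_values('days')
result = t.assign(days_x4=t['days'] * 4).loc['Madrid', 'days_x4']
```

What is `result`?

group by city, sum of days:
        days
city        
Cairo    129
Madrid    91
sort by days:
        days
city        
Madrid    91
Cairo    129
add column days_x4 = t['days'] * 4:
        days  days_x4
city                 
Madrid    91      364
Cairo    129      516

364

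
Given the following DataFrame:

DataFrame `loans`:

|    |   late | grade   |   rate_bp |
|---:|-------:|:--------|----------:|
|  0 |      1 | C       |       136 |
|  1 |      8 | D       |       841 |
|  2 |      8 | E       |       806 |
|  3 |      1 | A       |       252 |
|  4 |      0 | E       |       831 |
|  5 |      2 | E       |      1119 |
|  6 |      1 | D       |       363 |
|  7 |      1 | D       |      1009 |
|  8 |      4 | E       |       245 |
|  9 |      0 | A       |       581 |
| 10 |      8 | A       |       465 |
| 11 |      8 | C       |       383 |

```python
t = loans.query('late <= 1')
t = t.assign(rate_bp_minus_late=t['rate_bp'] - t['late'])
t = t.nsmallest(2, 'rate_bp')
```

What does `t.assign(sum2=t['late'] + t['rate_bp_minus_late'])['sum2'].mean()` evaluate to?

194.0

filter rows where late <= 1:
   late grade  rate_bp
0     1     C      136
3     1     A      252
4     0     E      831
6     1     D      363
7     1     D     1009
9     0     A      581
add column rate_bp_minus_late = t['rate_bp'] - t['late']:
   late grade  rate_bp  rate_bp_minus_late
0     1     C      136                 135
3     1     A      252                 251
4     0     E      831                 831
6     1     D      363                 362
7     1     D     1009                1008
9     0     A      581                 581
take 2 rows with smallest rate_bp:
   late grade  rate_bp  rate_bp_minus_late
0     1     C      136                 135
3     1     A      252                 251
add column sum2 = t['late'] + t['rate_bp_minus_late']:
   late grade  rate_bp  rate_bp_minus_late  sum2
0     1     C      136                 135   136
3     1     A      252                 251   252
Finally, mean of column 'sum2' = 194.0.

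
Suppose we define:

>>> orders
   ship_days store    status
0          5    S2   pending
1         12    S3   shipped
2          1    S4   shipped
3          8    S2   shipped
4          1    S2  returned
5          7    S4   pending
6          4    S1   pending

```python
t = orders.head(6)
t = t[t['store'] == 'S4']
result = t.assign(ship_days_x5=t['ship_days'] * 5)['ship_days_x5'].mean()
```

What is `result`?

20.0

take first 6 rows:
   ship_days store    status
0          5    S2   pending
1         12    S3   shipped
2          1    S4   shipped
3          8    S2   shipped
4          1    S2  returned
5          7    S4   pending
filter rows where store == 'S4':
   ship_days store   status
2          1    S4  shipped
5          7    S4  pending
add column ship_days_x5 = t['ship_days'] * 5:
   ship_days store   status  ship_days_x5
2          1    S4  shipped             5
5          7    S4  pending            35
So mean() = 20.0.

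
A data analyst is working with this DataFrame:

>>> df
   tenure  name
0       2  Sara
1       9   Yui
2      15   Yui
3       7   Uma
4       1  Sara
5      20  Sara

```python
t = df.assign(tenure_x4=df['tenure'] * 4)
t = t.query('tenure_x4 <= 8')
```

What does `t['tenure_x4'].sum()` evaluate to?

12

add column tenure_x4 = df['tenure'] * 4:
   tenure  name  tenure_x4
0       2  Sara          8
1       9   Yui         36
2      15   Yui         60
3       7   Uma         28
4       1  Sara          4
5      20  Sara         80
filter rows where tenure_x4 <= 8:
   tenure  name  tenure_x4
0       2  Sara          8
4       1  Sara          4
So sum() = 12.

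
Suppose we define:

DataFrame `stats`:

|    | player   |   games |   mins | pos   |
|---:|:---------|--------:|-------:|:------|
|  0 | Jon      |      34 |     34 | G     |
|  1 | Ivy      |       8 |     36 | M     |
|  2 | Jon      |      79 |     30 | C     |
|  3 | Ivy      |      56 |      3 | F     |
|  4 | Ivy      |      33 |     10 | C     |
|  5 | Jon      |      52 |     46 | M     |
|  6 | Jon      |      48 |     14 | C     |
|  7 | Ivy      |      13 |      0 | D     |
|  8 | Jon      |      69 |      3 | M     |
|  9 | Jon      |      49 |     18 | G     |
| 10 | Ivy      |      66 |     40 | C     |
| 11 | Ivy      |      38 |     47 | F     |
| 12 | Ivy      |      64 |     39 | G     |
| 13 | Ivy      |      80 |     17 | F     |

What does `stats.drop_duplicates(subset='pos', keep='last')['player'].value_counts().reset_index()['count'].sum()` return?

5

drop duplicate pos (keep=last):
   player  games  mins pos
7     Ivy     13     0   D
8     Jon     69     3   M
10    Ivy     66    40   C
12    Ivy     64    39   G
13    Ivy     80    17   F
value_counts of player:
player
Ivy    4
Jon    1
Name: count, dtype: int64
reset_index():
  player  count
0    Ivy      4
1    Jon      1
Taking the sum of column 'count' gives 5.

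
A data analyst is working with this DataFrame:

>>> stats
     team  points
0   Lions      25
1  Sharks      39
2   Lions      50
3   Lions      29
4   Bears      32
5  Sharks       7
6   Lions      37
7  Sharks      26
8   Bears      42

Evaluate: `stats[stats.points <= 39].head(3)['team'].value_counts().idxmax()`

filter rows where points <= 39:
     team  points
0   Lions      25
1  Sharks      39
3   Lions      29
4   Bears      32
5  Sharks       7
6   Lions      37
7  Sharks      26
take first 3 rows:
     team  points
0   Lions      25
1  Sharks      39
3   Lions      29
value_counts of team:
team
Lions     2
Sharks    1
Name: count, dtype: int64
Reading off the label with the largest value, we get Lions.

Lions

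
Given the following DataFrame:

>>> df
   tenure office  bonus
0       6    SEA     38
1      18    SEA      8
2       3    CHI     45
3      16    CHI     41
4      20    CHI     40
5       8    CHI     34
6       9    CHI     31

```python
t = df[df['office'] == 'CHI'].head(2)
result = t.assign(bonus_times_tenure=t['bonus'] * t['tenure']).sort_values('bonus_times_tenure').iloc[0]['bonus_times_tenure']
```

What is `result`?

135

filter rows where office == 'CHI':
   tenure office  bonus
2       3    CHI     45
3      16    CHI     41
4      20    CHI     40
5       8    CHI     34
6       9    CHI     31
take first 2 rows:
   tenure office  bonus
2       3    CHI     45
3      16    CHI     41
add column bonus_times_tenure = t['bonus'] * t['tenure']:
   tenure office  bonus  bonus_times_tenure
2       3    CHI     45                 135
3      16    CHI     41                 656
sort by bonus_times_tenure:
   tenure office  bonus  bonus_times_tenure
2       3    CHI     45                 135
3      16    CHI     41                 656
Then the value at position 0, column 'bonus_times_tenure': 135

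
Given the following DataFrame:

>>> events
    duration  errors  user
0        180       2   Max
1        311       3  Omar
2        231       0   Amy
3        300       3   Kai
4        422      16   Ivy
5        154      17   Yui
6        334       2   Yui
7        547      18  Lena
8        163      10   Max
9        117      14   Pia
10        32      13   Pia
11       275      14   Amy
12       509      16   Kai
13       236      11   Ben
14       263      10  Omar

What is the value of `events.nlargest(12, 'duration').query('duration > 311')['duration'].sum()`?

take 12 rows with largest duration:
    duration  errors  user
7        547      18  Lena
12       509      16   Kai
4        422      16   Ivy
6        334       2   Yui
1        311       3  Omar
3        300       3   Kai
11       275      14   Amy
14       263      10  Omar
13       236      11   Ben
2        231       0   Amy
0        180       2   Max
8        163      10   Max
filter rows where duration > 311:
    duration  errors  user
7        547      18  Lena
12       509      16   Kai
4        422      16   Ivy
6        334       2   Yui
Hence 1812.

1812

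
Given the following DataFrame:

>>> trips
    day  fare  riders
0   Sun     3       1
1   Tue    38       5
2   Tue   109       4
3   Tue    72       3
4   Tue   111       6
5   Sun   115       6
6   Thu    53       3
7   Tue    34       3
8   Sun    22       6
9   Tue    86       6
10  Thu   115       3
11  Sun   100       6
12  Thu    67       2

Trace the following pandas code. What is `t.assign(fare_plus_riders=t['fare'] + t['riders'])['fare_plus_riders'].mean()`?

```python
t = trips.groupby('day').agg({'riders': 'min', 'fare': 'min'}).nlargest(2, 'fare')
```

46.0

group by day: min(riders), min(fare):
     riders  fare
day              
Sun       1     3
Thu       2    53
Tue       3    34
take 2 rows with largest fare:
     riders  fare
day              
Thu       2    53
Tue       3    34
add column fare_plus_riders = t['fare'] + t['riders']:
     riders  fare  fare_plus_riders
day                                
Thu       2    53                55
Tue       3    34                37
Hence 46.0.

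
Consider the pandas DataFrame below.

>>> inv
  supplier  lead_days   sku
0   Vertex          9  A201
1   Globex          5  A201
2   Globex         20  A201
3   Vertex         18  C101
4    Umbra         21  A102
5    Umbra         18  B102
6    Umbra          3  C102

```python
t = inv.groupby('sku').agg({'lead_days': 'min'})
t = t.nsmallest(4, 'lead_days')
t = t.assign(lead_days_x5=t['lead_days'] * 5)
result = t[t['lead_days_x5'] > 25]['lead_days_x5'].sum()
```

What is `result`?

180

group by sku, min of lead_days:
      lead_days
sku            
A102         21
A201          5
B102         18
C101         18
C102          3
take 4 rows with smallest lead_days:
      lead_days
sku            
C102          3
A201          5
B102         18
C101         18
add column lead_days_x5 = t['lead_days'] * 5:
      lead_days  lead_days_x5
sku                          
C102          3            15
A201          5            25
B102         18            90
C101         18            90
filter rows where lead_days_x5 > 25:
      lead_days  lead_days_x5
sku                          
B102         18            90
C101         18            90
sum of column 'lead_days_x5' → 180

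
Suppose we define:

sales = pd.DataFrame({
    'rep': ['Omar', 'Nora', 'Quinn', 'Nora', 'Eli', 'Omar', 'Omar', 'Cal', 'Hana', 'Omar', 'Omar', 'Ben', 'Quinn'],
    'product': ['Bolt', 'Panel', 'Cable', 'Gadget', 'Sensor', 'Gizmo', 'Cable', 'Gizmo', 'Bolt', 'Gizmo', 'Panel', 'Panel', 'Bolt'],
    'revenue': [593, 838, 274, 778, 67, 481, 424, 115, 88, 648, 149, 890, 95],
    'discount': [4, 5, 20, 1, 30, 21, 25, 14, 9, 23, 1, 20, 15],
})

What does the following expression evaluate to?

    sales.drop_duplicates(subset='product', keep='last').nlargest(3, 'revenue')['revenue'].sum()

drop duplicate product (keep=last):
      rep product  revenue  discount
3    Nora  Gadget      778         1
4     Eli  Sensor       67        30
6    Omar   Cable      424        25
9    Omar   Gizmo      648        23
11    Ben   Panel      890        20
12  Quinn    Bolt       95        15
take 3 rows with largest revenue:
     rep product  revenue  discount
11   Ben   Panel      890        20
3   Nora  Gadget      778         1
9   Omar   Gizmo      648        23
sum of column 'revenue' → 2316

2316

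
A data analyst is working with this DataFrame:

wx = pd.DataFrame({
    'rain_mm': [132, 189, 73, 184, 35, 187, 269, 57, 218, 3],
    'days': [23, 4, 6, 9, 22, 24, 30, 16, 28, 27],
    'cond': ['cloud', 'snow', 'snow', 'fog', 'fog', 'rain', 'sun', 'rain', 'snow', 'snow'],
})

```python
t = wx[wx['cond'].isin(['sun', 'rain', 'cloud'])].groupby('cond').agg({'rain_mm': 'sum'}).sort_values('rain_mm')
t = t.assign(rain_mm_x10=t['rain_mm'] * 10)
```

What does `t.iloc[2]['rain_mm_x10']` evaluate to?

2690

filter rows where cond in ['sun', 'rain', 'cloud']:
   rain_mm  days   cond
0      132    23  cloud
5      187    24   rain
6      269    30    sun
7       57    16   rain
group by cond, sum of rain_mm:
       rain_mm
cond          
cloud      132
rain       244
sun        269
sort by rain_mm:
       rain_mm
cond          
cloud      132
rain       244
sun        269
add column rain_mm_x10 = t['rain_mm'] * 10:
       rain_mm  rain_mm_x10
cond                       
cloud      132         1320
rain       244         2440
sun        269         2690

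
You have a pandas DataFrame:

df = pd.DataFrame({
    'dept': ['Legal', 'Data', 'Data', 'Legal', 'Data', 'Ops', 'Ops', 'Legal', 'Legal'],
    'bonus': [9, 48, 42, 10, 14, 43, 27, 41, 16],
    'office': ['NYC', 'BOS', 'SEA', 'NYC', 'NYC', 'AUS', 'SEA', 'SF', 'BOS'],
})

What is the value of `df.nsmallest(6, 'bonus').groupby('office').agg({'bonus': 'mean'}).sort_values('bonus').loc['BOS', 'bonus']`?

16.0

take 6 rows with smallest bonus:
    dept  bonus office
0  Legal      9    NYC
3  Legal     10    NYC
4   Data     14    NYC
8  Legal     16    BOS
6    Ops     27    SEA
7  Legal     41     SF
group by office, mean of bonus:
        bonus
office       
BOS      16.0
NYC      11.0
SEA      27.0
SF       41.0
sort by bonus:
        bonus
office       
NYC      11.0
BOS      16.0
SEA      27.0
SF       41.0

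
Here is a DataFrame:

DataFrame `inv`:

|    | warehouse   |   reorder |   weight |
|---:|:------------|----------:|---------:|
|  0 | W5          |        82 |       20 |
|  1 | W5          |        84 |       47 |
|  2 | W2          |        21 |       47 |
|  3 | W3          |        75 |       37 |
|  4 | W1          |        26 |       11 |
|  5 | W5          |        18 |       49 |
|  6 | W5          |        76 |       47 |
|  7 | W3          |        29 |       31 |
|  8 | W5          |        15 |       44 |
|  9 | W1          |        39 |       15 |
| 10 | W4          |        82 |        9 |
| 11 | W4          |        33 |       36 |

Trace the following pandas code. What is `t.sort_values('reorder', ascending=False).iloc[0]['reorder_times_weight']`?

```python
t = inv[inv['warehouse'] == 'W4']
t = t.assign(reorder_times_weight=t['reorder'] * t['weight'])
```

738

filter rows where warehouse == 'W4':
   warehouse  reorder  weight
10        W4       82       9
11        W4       33      36
add column reorder_times_weight = t['reorder'] * t['weight']:
   warehouse  reorder  weight  reorder_times_weight
10        W4       82       9                   738
11        W4       33      36                  1188
sort by reorder descending:
   warehouse  reorder  weight  reorder_times_weight
10        W4       82       9                   738
11        W4       33      36                  1188
Hence 738.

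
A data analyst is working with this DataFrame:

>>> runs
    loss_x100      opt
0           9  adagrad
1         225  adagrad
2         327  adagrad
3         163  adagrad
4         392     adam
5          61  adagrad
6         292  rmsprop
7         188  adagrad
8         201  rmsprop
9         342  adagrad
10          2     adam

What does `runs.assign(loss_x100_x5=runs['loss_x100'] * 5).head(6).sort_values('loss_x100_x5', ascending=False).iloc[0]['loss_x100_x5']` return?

add column loss_x100_x5 = runs['loss_x100'] * 5:
    loss_x100      opt  loss_x100_x5
0           9  adagrad            45
1         225  adagrad          1125
2         327  adagrad          1635
3         163  adagrad           815
4         392     adam          1960
5          61  adagrad           305
6         292  rmsprop          1460
7         188  adagrad           940
8         201  rmsprop          1005
9         342  adagrad          1710
10          2     adam            10
take first 6 rows:
   loss_x100      opt  loss_x100_x5
0          9  adagrad            45
1        225  adagrad          1125
2        327  adagrad          1635
3        163  adagrad           815
4        392     adam          1960
5         61  adagrad           305
sort by loss_x100_x5 descending:
   loss_x100      opt  loss_x100_x5
4        392     adam          1960
2        327  adagrad          1635
1        225  adagrad          1125
3        163  adagrad           815
5         61  adagrad           305
0          9  adagrad            45
The value at position 0, column 'loss_x100_x5' is 1960.

1960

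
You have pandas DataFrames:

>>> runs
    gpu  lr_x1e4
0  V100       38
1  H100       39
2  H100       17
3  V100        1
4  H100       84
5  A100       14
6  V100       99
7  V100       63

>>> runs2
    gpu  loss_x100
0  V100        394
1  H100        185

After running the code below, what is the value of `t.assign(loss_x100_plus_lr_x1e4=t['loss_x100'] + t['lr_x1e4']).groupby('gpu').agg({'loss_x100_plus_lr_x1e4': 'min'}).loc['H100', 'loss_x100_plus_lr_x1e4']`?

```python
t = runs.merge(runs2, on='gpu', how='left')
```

202.0

merge on 'gpu' (how='left') → 8 rows:
    gpu  lr_x1e4  loss_x100
0  V100       38      394.0
1  H100       39      185.0
2  H100       17      185.0
3  V100        1      394.0
4  H100       84      185.0
5  A100       14        NaN
6  V100       99      394.0
7  V100       63      394.0
add column loss_x100_plus_lr_x1e4 = t['loss_x100'] + t['lr_x1e4']:
    gpu  lr_x1e4  loss_x100  loss_x100_plus_lr_x1e4
0  V100       38      394.0                   432.0
1  H100       39      185.0                   224.0
2  H100       17      185.0                   202.0
3  V100        1      394.0                   395.0
4  H100       84      185.0                   269.0
5  A100       14        NaN                     NaN
6  V100       99      394.0                   493.0
7  V100       63      394.0                   457.0
group by gpu, min of loss_x100_plus_lr_x1e4:
      loss_x100_plus_lr_x1e4
gpu                         
A100                     NaN
H100                   202.0
V100                   395.0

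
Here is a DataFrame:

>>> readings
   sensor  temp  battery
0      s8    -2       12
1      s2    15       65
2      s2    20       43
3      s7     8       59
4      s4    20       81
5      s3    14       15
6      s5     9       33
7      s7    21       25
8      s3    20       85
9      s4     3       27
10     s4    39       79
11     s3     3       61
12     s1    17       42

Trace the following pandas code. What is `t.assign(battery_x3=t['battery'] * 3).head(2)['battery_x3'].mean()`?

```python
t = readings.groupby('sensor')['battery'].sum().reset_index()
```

group by sensor, sum of battery:
sensor
s1     42
s2    108
s3    161
s4    187
s5     33
s7     84
s8     12
Name: battery, dtype: int64
reset_index():
  sensor  battery
0     s1       42
1     s2      108
2     s3      161
3     s4      187
4     s5       33
5     s7       84
6     s8       12
add column battery_x3 = t['battery'] * 3:
  sensor  battery  battery_x3
0     s1       42         126
1     s2      108         324
2     s3      161         483
3     s4      187         561
4     s5       33          99
5     s7       84         252
6     s8       12          36
take first 2 rows:
  sensor  battery  battery_x3
0     s1       42         126
1     s2      108         324
So mean() = 225.0.

225.0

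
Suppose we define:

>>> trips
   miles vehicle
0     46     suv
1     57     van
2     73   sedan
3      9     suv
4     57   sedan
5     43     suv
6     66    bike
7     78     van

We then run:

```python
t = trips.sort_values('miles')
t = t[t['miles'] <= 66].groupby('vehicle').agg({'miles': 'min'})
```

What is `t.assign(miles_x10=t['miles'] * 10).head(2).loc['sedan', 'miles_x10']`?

sort by miles:
   miles vehicle
3      9     suv
5     43     suv
0     46     suv
1     57     van
4     57   sedan
6     66    bike
2     73   sedan
7     78     van
filter rows where miles <= 66:
   miles vehicle
3      9     suv
5     43     suv
0     46     suv
1     57     van
4     57   sedan
6     66    bike
group by vehicle, min of miles:
         miles
vehicle       
bike        66
sedan       57
suv          9
van         57
add column miles_x10 = t['miles'] * 10:
         miles  miles_x10
vehicle                  
bike        66        660
sedan       57        570
suv          9         90
van         57        570
take first 2 rows:
         miles  miles_x10
vehicle                  
bike        66        660
sedan       57        570
Taking the value at row 'sedan', column 'miles_x10' gives 570.

570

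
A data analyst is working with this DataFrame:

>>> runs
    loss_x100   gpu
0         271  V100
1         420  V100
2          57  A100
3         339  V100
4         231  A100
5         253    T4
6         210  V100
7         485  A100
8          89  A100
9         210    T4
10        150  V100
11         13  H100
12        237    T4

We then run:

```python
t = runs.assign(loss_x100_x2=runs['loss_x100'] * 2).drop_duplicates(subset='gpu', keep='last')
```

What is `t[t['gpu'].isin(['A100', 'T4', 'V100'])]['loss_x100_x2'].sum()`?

add column loss_x100_x2 = runs['loss_x100'] * 2:
    loss_x100   gpu  loss_x100_x2
0         271  V100           542
1         420  V100           840
2          57  A100           114
3         339  V100           678
4         231  A100           462
5         253    T4           506
6         210  V100           420
7         485  A100           970
8          89  A100           178
9         210    T4           420
10        150  V100           300
11         13  H100            26
12        237    T4           474
drop duplicate gpu (keep=last):
    loss_x100   gpu  loss_x100_x2
8          89  A100           178
10        150  V100           300
11         13  H100            26
12        237    T4           474
filter rows where gpu in ['A100', 'T4', 'V100']:
    loss_x100   gpu  loss_x100_x2
8          89  A100           178
10        150  V100           300
12        237    T4           474
Reading off the sum of column 'loss_x100_x2', we get 952.

952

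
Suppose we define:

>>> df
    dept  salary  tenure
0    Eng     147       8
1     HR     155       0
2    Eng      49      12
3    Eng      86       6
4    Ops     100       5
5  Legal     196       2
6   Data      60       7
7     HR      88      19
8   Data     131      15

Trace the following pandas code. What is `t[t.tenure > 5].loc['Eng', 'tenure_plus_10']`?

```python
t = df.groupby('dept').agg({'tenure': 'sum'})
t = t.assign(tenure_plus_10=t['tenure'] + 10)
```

group by dept, sum of tenure:
       tenure
dept         
Data       22
Eng        26
HR         19
Legal       2
Ops         5
add column tenure_plus_10 = t['tenure'] + 10:
       tenure  tenure_plus_10
dept                         
Data       22              32
Eng        26              36
HR         19              29
Legal       2              12
Ops         5              15
filter rows where tenure > 5:
      tenure  tenure_plus_10
dept                        
Data      22              32
Eng       26              36
HR        19              29
Then the value at row 'Eng', column 'tenure_plus_10': 36

36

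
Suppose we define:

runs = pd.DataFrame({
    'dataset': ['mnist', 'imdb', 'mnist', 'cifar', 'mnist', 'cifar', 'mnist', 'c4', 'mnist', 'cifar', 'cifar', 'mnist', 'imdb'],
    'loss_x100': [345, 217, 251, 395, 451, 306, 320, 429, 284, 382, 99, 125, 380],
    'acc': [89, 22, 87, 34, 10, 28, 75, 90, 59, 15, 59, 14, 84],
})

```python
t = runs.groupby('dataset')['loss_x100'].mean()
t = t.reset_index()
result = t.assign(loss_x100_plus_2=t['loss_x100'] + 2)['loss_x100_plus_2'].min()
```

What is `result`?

297.5

group by dataset, mean of loss_x100:
dataset
c4       429.0
cifar    295.5
imdb     298.5
mnist    296.0
Name: loss_x100, dtype: float64
reset_index():
  dataset  loss_x100
0      c4      429.0
1   cifar      295.5
2    imdb      298.5
3   mnist      296.0
add column loss_x100_plus_2 = t['loss_x100'] + 2:
  dataset  loss_x100  loss_x100_plus_2
0      c4      429.0             431.0
1   cifar      295.5             297.5
2    imdb      298.5             300.5
3   mnist      296.0             298.0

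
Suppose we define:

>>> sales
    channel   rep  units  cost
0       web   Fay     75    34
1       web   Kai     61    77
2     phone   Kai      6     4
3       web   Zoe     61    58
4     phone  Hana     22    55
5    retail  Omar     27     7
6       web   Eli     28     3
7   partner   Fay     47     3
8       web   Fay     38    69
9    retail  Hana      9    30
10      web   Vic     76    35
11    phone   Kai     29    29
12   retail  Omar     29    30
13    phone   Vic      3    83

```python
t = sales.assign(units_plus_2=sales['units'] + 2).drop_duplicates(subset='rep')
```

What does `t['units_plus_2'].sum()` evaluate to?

364

add column units_plus_2 = sales['units'] + 2:
    channel   rep  units  cost  units_plus_2
0       web   Fay     75    34            77
1       web   Kai     61    77            63
2     phone   Kai      6     4             8
3       web   Zoe     61    58            63
4     phone  Hana     22    55            24
5    retail  Omar     27     7            29
6       web   Eli     28     3            30
7   partner   Fay     47     3            49
8       web   Fay     38    69            40
9    retail  Hana      9    30            11
10      web   Vic     76    35            78
11    phone   Kai     29    29            31
12   retail  Omar     29    30            31
13    phone   Vic      3    83             5
drop duplicate rep (keep=first):
   channel   rep  units  cost  units_plus_2
0      web   Fay     75    34            77
1      web   Kai     61    77            63
3      web   Zoe     61    58            63
4    phone  Hana     22    55            24
5   retail  Omar     27     7            29
6      web   Eli     28     3            30
10     web   Vic     76    35            78
Then the sum of column 'units_plus_2': 364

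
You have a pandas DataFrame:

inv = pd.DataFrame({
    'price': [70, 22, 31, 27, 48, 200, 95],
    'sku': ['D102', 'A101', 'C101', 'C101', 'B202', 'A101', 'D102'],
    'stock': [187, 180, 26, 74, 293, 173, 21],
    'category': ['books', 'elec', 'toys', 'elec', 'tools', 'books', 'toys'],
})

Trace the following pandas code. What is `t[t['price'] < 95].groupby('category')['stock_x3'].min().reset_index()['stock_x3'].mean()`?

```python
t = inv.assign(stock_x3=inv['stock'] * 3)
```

435.0

add column stock_x3 = inv['stock'] * 3:
   price   sku  stock category  stock_x3
0     70  D102    187    books       561
1     22  A101    180     elec       540
2     31  C101     26     toys        78
3     27  C101     74     elec       222
4     48  B202    293    tools       879
5    200  A101    173    books       519
6     95  D102     21     toys        63
filter rows where price < 95:
   price   sku  stock category  stock_x3
0     70  D102    187    books       561
1     22  A101    180     elec       540
2     31  C101     26     toys        78
3     27  C101     74     elec       222
4     48  B202    293    tools       879
group by category, min of stock_x3:
category
books    561
elec     222
tools    879
toys      78
Name: stock_x3, dtype: int64
reset_index():
  category  stock_x3
0    books       561
1     elec       222
2    tools       879
3     toys        78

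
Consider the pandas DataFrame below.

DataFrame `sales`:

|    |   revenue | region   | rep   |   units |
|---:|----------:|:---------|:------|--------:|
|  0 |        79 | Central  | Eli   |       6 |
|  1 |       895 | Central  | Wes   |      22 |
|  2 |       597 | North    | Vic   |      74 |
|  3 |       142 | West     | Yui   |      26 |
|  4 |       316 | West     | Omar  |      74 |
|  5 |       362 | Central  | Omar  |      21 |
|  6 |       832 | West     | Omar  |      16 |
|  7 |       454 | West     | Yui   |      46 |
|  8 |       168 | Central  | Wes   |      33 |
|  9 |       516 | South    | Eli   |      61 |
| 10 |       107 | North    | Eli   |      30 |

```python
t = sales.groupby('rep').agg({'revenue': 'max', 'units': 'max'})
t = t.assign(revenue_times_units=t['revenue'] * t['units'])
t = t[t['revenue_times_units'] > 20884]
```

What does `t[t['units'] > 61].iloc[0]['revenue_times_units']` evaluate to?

61568

group by rep: max(revenue), max(units):
      revenue  units
rep                 
Eli       516     61
Omar      832     74
Vic       597     74
Wes       895     33
Yui       454     46
add column revenue_times_units = t['revenue'] * t['units']:
      revenue  units  revenue_times_units
rep                                      
Eli       516     61                31476
Omar      832     74                61568
Vic       597     74                44178
Wes       895     33                29535
Yui       454     46                20884
filter rows where revenue_times_units > 20884:
      revenue  units  revenue_times_units
rep                                      
Eli       516     61                31476
Omar      832     74                61568
Vic       597     74                44178
Wes       895     33                29535
filter rows where units > 61:
      revenue  units  revenue_times_units
rep                                      
Omar      832     74                61568
Vic       597     74                44178
Finally, value at position 0, column 'revenue_times_units' = 61568.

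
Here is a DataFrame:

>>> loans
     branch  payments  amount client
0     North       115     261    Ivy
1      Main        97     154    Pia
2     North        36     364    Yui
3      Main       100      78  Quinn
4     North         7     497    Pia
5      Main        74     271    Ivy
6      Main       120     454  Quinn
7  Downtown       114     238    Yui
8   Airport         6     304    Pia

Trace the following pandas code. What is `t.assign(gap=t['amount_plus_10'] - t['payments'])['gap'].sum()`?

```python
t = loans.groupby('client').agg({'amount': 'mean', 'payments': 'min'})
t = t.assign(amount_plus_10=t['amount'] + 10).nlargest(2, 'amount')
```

597.333333333

group by client: mean(amount), min(payments):
            amount  payments
client                      
Ivy     266.000000        74
Pia     318.333333         6
Quinn   266.000000       100
Yui     301.000000        36
add column amount_plus_10 = t['amount'] + 10:
            amount  payments  amount_plus_10
client                                      
Ivy     266.000000        74      276.000000
Pia     318.333333         6      328.333333
Quinn   266.000000       100      276.000000
Yui     301.000000        36      311.000000
take 2 rows with largest amount:
            amount  payments  amount_plus_10
client                                      
Pia     318.333333         6      328.333333
Yui     301.000000        36      311.000000
add column gap = t['amount_plus_10'] - t['payments']:
            amount  payments  amount_plus_10         gap
client                                                  
Pia     318.333333         6      328.333333  322.333333
Yui     301.000000        36      311.000000  275.000000
Then the sum of column 'gap': 597.333333333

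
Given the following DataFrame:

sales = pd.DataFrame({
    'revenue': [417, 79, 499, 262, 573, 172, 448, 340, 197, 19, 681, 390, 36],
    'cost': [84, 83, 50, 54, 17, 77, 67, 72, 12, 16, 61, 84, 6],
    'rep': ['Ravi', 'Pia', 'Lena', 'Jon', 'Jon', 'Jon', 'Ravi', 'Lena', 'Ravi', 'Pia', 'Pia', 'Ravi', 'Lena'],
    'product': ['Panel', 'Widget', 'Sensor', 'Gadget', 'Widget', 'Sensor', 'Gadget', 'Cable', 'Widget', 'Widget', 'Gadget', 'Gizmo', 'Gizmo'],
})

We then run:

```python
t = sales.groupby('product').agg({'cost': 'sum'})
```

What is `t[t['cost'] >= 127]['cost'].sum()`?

437

group by product, sum of cost:
         cost
product      
Cable      72
Gadget    182
Gizmo      90
Panel      84
Sensor    127
Widget    128
filter rows where cost >= 127:
         cost
product      
Gadget    182
Sensor    127
Widget    128
sum of column 'cost' → 437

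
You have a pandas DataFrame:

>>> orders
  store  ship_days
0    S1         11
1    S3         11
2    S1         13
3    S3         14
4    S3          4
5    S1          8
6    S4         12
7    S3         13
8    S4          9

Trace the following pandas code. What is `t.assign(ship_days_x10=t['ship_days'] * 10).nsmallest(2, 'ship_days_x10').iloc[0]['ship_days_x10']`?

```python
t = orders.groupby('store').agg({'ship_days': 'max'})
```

120

group by store, max of ship_days:
       ship_days
store           
S1            13
S3            14
S4            12
add column ship_days_x10 = t['ship_days'] * 10:
       ship_days  ship_days_x10
store                          
S1            13            130
S3            14            140
S4            12            120
take 2 rows with smallest ship_days_x10:
       ship_days  ship_days_x10
store                          
S4            12            120
S1            13            130
Reading off the value at position 0, column 'ship_days_x10', we get 120.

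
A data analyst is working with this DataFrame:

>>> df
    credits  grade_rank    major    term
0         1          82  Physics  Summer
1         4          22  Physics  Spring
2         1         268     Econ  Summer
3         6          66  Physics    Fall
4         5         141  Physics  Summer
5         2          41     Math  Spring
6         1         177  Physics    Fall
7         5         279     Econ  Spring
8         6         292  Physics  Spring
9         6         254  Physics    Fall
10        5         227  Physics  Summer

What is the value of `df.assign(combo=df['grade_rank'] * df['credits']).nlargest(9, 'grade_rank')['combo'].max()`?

1752

add column combo = df['grade_rank'] * df['credits']:
    credits  grade_rank    major    term  combo
0         1          82  Physics  Summer     82
1         4          22  Physics  Spring     88
2         1         268     Econ  Summer    268
3         6          66  Physics    Fall    396
4         5         141  Physics  Summer    705
5         2          41     Math  Spring     82
6         1         177  Physics    Fall    177
7         5         279     Econ  Spring   1395
8         6         292  Physics  Spring   1752
9         6         254  Physics    Fall   1524
10        5         227  Physics  Summer   1135
take 9 rows with largest grade_rank:
    credits  grade_rank    major    term  combo
8         6         292  Physics  Spring   1752
7         5         279     Econ  Spring   1395
2         1         268     Econ  Summer    268
9         6         254  Physics    Fall   1524
10        5         227  Physics  Summer   1135
6         1         177  Physics    Fall    177
4         5         141  Physics  Summer    705
0         1          82  Physics  Summer     82
3         6          66  Physics    Fall    396
Finally, max of column 'combo' = 1752.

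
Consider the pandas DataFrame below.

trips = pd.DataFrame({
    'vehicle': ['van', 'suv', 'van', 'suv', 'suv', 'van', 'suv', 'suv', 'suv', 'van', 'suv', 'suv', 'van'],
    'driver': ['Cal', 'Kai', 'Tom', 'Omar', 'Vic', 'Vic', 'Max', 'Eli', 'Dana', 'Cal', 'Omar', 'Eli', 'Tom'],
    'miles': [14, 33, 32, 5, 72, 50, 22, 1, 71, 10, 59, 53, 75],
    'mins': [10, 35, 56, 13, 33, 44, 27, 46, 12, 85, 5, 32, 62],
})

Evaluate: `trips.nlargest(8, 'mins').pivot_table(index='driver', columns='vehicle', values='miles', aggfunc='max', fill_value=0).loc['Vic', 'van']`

50

take 8 rows with largest mins:
   vehicle driver  miles  mins
9      van    Cal     10    85
12     van    Tom     75    62
2      van    Tom     32    56
7      suv    Eli      1    46
5      van    Vic     50    44
1      suv    Kai     33    35
4      suv    Vic     72    33
11     suv    Eli     53    32
pivot: rows=driver, cols=vehicle, max(miles):
vehicle  suv  van
driver           
Cal        0   10
Eli       53    0
Kai       33    0
Tom        0   75
Vic       72   50
The value at row 'Vic', column 'van' is 50.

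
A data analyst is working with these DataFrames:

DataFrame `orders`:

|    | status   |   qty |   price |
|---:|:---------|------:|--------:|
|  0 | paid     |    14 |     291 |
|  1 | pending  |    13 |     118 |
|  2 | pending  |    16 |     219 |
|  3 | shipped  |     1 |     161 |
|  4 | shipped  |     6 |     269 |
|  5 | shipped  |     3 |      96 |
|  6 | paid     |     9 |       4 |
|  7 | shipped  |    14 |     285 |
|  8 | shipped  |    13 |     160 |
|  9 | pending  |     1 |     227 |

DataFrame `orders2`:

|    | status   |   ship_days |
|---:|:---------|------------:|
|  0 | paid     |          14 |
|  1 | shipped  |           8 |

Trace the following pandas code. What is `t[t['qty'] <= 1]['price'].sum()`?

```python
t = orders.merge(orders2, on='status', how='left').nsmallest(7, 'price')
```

388

merge on 'status' (how='left') → 10 rows:
    status  qty  price  ship_days
0     paid   14    291       14.0
1  pending   13    118        NaN
2  pending   16    219        NaN
3  shipped    1    161        8.0
4  shipped    6    269        8.0
5  shipped    3     96        8.0
6     paid    9      4       14.0
7  shipped   14    285        8.0
8  shipped   13    160        8.0
9  pending    1    227        NaN
take 7 rows with smallest price:
    status  qty  price  ship_days
6     paid    9      4       14.0
5  shipped    3     96        8.0
1  pending   13    118        NaN
8  shipped   13    160        8.0
3  shipped    1    161        8.0
2  pending   16    219        NaN
9  pending    1    227        NaN
filter rows where qty <= 1:
    status  qty  price  ship_days
3  shipped    1    161        8.0
9  pending    1    227        NaN
The sum of column 'price' is 388.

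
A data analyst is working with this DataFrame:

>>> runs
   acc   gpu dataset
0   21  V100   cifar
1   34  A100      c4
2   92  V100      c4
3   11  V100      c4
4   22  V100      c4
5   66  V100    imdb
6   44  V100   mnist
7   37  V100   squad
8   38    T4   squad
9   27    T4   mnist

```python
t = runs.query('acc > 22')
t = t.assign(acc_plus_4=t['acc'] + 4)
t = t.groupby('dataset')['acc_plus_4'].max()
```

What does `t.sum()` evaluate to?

256

filter rows where acc > 22:
   acc   gpu dataset
1   34  A100      c4
2   92  V100      c4
5   66  V100    imdb
6   44  V100   mnist
7   37  V100   squad
8   38    T4   squad
9   27    T4   mnist
add column acc_plus_4 = t['acc'] + 4:
   acc   gpu dataset  acc_plus_4
1   34  A100      c4          38
2   92  V100      c4          96
5   66  V100    imdb          70
6   44  V100   mnist          48
7   37  V100   squad          41
8   38    T4   squad          42
9   27    T4   mnist          31
group by dataset, max of acc_plus_4:
dataset
c4       96
imdb     70
mnist    48
squad    42
Name: acc_plus_4, dtype: int64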